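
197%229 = 197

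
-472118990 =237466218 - 709585208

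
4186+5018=9204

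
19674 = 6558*3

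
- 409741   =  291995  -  701736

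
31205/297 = 31205/297 = 105.07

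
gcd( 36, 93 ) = 3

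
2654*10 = 26540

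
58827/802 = 58827/802 = 73.35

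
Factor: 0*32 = 0=0^1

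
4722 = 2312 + 2410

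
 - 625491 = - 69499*9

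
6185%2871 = 443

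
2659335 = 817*3255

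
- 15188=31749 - 46937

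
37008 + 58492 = 95500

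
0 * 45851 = 0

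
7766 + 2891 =10657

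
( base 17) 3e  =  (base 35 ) 1U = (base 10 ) 65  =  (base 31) 23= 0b1000001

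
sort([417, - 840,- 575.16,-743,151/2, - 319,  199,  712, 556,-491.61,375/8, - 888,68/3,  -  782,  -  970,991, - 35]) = [ - 970 ,  -  888, - 840,-782,- 743, - 575.16, - 491.61, - 319, - 35,68/3, 375/8,  151/2,199, 417,556, 712,  991 ] 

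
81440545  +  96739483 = 178180028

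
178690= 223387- 44697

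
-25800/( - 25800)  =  1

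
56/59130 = 28/29565 = 0.00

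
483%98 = 91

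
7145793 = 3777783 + 3368010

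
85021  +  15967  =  100988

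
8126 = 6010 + 2116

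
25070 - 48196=-23126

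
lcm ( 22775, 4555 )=22775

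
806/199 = 806/199 = 4.05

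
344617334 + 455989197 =800606531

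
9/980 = 9/980  =  0.01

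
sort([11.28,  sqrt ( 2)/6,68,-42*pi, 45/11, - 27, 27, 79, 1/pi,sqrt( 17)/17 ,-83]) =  [ - 42 * pi, - 83, - 27 , sqrt( 2)/6 , sqrt(17)/17,  1/pi, 45/11, 11.28,  27, 68, 79]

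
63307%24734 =13839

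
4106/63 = 65 + 11/63 = 65.17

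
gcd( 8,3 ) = 1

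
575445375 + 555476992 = 1130922367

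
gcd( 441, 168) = 21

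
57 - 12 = 45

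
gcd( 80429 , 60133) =1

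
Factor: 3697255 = 5^1*47^1*15733^1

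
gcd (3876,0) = 3876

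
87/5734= 87/5734 = 0.02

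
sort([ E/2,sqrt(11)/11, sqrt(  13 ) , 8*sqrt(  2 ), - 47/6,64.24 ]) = [-47/6 , sqrt( 11 ) /11, E/2,sqrt( 13), 8*sqrt( 2),64.24]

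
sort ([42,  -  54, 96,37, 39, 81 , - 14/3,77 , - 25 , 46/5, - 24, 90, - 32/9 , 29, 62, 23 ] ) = [ - 54, - 25, - 24, - 14/3, - 32/9, 46/5, 23,29, 37,  39, 42, 62, 77 , 81, 90, 96]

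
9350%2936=542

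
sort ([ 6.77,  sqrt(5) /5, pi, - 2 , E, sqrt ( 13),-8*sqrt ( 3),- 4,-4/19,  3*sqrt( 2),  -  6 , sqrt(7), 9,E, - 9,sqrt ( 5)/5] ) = [ -8*sqrt( 3), - 9, - 6, - 4, - 2, - 4/19,  sqrt(5) /5, sqrt( 5 )/5,sqrt( 7 ), E,E,  pi,sqrt ( 13 ), 3*sqrt (2 ),6.77, 9]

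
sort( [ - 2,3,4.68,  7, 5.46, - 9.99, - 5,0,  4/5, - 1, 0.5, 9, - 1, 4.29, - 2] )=[-9.99, - 5, - 2,  -  2, - 1, - 1, 0, 0.5, 4/5,  3,4.29, 4.68, 5.46,7, 9] 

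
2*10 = 20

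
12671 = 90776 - 78105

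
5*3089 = 15445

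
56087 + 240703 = 296790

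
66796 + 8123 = 74919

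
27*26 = 702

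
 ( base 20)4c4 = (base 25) 2NJ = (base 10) 1844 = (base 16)734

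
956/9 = 106 + 2/9= 106.22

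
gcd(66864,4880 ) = 16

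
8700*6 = 52200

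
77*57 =4389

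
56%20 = 16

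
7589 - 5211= 2378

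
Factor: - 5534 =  - 2^1*2767^1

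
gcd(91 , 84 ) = 7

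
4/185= 4/185  =  0.02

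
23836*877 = 20904172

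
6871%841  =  143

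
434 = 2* 217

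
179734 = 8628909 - 8449175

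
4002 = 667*6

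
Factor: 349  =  349^1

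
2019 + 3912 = 5931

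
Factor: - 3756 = -2^2*3^1*313^1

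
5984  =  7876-1892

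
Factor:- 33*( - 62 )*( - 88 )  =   - 180048 = - 2^4*3^1*11^2*31^1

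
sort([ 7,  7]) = [ 7 , 7]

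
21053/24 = 21053/24 =877.21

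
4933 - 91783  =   - 86850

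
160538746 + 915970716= 1076509462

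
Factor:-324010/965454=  - 162005/482727 = - 3^( - 1)*5^1*7^ ( - 1)*127^( - 1 ) * 181^ (-1 )*32401^1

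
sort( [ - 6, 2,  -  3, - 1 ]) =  [ -6,-3, - 1 , 2]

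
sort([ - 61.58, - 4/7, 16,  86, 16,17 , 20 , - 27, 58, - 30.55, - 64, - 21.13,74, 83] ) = [ - 64, - 61.58, - 30.55, - 27, - 21.13, - 4/7  ,  16, 16, 17, 20, 58, 74, 83, 86]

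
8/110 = 4/55 =0.07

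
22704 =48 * 473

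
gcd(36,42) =6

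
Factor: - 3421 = -11^1 *311^1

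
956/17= 56+4/17 = 56.24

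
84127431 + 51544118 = 135671549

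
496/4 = 124 = 124.00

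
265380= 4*66345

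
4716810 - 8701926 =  - 3985116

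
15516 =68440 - 52924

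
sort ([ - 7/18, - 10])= [ - 10,- 7/18] 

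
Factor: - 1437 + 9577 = 2^2*5^1*11^1*37^1 = 8140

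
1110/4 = 277+1/2 = 277.50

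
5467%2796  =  2671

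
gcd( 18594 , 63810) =18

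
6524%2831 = 862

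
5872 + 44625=50497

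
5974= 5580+394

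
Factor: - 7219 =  - 7219^1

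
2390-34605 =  - 32215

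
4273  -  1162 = 3111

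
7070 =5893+1177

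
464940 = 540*861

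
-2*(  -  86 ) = 172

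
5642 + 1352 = 6994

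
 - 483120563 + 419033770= -64086793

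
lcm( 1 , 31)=31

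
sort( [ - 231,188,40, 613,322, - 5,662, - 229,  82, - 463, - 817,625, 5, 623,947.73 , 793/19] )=[ - 817, - 463, - 231, - 229, - 5,  5 , 40,793/19, 82,188, 322,613,623, 625, 662, 947.73]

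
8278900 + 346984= 8625884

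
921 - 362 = 559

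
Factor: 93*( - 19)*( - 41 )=72447=   3^1*19^1*31^1*41^1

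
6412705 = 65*98657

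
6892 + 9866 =16758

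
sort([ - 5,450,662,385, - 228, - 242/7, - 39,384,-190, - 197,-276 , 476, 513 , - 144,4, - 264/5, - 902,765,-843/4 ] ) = [ - 902,  -  276, - 228,-843/4, - 197, - 190, - 144, - 264/5,-39, - 242/7, - 5, 4,  384,385,  450,476, 513,662,  765]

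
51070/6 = 25535/3 =8511.67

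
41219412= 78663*524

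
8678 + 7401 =16079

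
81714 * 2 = 163428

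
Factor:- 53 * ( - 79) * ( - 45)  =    -  188415 =- 3^2*5^1*53^1 * 79^1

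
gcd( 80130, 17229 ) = 3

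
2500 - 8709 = - 6209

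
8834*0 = 0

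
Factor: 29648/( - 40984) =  - 2^1*17^1*47^( - 1 ) = - 34/47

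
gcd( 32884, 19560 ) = 4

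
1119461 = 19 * 58919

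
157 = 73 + 84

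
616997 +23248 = 640245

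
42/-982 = -21/491 = -0.04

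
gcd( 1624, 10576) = 8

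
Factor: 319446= 2^1*3^2*17747^1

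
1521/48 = 31+11/16  =  31.69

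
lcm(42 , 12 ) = 84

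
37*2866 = 106042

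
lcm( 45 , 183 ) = 2745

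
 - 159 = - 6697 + 6538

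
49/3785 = 49/3785 = 0.01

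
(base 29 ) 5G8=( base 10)4677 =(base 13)218A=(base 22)9ed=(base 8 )11105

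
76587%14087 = 6152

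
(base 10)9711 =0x25EF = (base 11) 7329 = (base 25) fdb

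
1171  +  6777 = 7948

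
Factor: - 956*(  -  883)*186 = 157011528 = 2^3*3^1*31^1*239^1 * 883^1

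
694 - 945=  - 251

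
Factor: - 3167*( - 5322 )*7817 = 2^1*3^1*887^1*3167^1*7817^1 = 131753768358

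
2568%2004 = 564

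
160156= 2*80078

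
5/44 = 5/44 = 0.11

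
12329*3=36987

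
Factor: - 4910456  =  -2^3*613807^1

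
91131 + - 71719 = 19412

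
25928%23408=2520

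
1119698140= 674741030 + 444957110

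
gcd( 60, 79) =1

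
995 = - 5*( - 199)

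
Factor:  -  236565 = - 3^2*5^1*7^1*751^1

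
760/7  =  760/7 =108.57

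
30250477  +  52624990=82875467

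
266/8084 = 133/4042 = 0.03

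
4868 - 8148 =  - 3280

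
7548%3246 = 1056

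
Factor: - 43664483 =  - 17^1 * 2568499^1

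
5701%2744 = 213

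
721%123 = 106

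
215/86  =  5/2   =  2.50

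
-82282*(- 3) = 246846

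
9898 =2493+7405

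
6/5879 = 6/5879 =0.00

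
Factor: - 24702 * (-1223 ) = 30210546 = 2^1*3^1*23^1 * 179^1* 1223^1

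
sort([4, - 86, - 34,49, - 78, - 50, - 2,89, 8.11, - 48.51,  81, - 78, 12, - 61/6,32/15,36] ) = [ - 86,-78, - 78, - 50,-48.51, - 34 , - 61/6, - 2,32/15,4,8.11,12,36 , 49, 81,89]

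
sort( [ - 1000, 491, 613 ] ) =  [ -1000,491,613]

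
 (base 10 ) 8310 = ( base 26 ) C7G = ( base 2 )10000001110110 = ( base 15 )26e0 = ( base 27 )BAL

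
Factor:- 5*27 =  - 135 = - 3^3*5^1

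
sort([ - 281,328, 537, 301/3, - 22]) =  [ - 281,  -  22,301/3,328, 537 ]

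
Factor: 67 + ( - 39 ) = 28 = 2^2*7^1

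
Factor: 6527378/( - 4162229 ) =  - 2^1*11^1*13^1*17^(-1 )*29^1*787^1*244837^(-1)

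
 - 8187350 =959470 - 9146820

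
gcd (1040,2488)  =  8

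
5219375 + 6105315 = 11324690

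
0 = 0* 864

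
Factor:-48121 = - 48121^1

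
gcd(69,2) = 1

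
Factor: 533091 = 3^1*13^1*13669^1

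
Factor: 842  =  2^1 * 421^1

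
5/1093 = 5/1093 = 0.00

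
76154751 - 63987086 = 12167665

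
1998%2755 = 1998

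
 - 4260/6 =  - 710 =-710.00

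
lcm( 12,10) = 60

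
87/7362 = 29/2454 = 0.01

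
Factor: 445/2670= 2^(  -  1)*3^( - 1 ) = 1/6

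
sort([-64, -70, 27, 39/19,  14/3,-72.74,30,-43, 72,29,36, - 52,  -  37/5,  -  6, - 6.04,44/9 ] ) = [ - 72.74, -70,-64,-52,-43, - 37/5,- 6.04,  -  6, 39/19,14/3, 44/9,27,29,30,36 , 72]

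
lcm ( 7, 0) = 0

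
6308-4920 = 1388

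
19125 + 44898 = 64023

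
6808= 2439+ 4369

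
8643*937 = 8098491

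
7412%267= 203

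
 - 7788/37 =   -  7788/37 = - 210.49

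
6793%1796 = 1405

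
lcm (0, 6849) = 0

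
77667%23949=5820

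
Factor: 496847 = 13^1  *  38219^1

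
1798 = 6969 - 5171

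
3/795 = 1/265 = 0.00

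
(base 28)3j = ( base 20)53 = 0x67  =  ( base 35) 2x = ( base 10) 103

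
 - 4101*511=-2095611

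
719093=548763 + 170330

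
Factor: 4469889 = 3^1*23^1 *64781^1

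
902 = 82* 11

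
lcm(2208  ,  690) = 11040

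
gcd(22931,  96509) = 1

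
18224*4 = 72896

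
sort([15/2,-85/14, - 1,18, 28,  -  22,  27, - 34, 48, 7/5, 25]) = [ - 34,-22, - 85/14,  -  1,7/5 , 15/2, 18, 25,27 , 28,  48]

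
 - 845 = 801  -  1646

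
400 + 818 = 1218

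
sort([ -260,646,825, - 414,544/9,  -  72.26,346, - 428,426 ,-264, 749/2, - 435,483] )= [ - 435, -428, - 414, - 264, -260, - 72.26, 544/9,346,749/2,  426,483, 646,825]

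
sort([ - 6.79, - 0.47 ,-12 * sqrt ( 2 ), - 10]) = [ - 12*sqrt( 2), - 10, - 6.79,-0.47] 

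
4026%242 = 154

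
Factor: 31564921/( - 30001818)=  - 2^( - 1)*3^(-1 )*7^(-2)*11^(-1)*9277^( - 1) * 31564921^1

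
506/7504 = 253/3752 = 0.07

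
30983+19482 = 50465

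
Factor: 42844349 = 42844349^1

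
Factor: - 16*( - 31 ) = 2^4*31^1 =496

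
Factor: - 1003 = - 17^1*59^1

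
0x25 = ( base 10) 37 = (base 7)52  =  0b100101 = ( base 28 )19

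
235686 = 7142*33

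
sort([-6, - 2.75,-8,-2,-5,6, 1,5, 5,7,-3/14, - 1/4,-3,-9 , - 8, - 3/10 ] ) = [ - 9, - 8 ,-8,-6, - 5,  -  3, - 2.75,  -  2, - 3/10,-1/4, - 3/14,  1,5,  5, 6,7]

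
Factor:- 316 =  - 2^2*79^1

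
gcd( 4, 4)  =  4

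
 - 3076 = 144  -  3220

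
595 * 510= 303450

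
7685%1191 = 539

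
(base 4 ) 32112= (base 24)1E6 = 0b1110010110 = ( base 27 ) 170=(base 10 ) 918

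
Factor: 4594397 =4594397^1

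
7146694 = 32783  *218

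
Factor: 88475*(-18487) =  - 1635637325= - 5^2 * 7^1*19^1*139^1*3539^1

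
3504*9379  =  32864016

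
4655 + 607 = 5262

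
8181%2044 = 5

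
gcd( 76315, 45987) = 1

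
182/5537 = 26/791 = 0.03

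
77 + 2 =79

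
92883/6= 15480 + 1/2 = 15480.50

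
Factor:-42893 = - 59^1*727^1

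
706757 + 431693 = 1138450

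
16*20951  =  335216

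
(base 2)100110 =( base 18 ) 22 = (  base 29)19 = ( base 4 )212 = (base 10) 38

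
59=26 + 33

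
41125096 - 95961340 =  - 54836244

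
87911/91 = 87911/91 =966.05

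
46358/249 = 186 + 44/249 = 186.18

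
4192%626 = 436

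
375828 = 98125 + 277703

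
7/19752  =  7/19752=0.00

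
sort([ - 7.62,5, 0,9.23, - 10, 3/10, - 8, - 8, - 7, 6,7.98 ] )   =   [ - 10, - 8, - 8, - 7.62,-7,0,  3/10,5,6,7.98,9.23 ] 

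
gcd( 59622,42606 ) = 6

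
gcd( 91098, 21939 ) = 3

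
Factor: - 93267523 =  - 19^1*4908817^1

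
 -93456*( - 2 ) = 186912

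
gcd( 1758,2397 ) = 3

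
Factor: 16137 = 3^2*11^1*163^1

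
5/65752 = 5/65752=0.00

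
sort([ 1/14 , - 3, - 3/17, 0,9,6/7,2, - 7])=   [ - 7, - 3,-3/17,0,1/14,6/7 , 2,  9] 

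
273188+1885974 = 2159162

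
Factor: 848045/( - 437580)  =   - 2^( - 2)*3^( - 2) * 13^( - 1) *907^1 = - 907/468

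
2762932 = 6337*436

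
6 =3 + 3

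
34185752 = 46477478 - 12291726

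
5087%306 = 191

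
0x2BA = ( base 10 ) 698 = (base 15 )318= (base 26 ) 10m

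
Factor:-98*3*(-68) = 2^3*3^1*7^2*17^1 = 19992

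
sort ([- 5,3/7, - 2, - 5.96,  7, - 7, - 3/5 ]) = [ - 7, - 5.96, - 5, - 2, - 3/5, 3/7,7] 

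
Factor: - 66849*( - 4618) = 308708682  =  2^1*3^1*2309^1*22283^1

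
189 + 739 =928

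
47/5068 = 47/5068=0.01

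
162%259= 162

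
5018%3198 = 1820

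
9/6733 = 9/6733 = 0.00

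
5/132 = 5/132 = 0.04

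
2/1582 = 1/791 = 0.00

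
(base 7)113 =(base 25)29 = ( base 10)59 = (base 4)323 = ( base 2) 111011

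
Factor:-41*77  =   - 7^1*11^1*41^1 = - 3157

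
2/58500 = 1/29250 = 0.00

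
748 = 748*1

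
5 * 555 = 2775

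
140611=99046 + 41565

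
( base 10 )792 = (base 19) 23D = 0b1100011000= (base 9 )1070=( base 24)190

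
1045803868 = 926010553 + 119793315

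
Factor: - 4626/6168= - 2^( - 2 )  *3^1 =- 3/4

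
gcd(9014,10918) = 2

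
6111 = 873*7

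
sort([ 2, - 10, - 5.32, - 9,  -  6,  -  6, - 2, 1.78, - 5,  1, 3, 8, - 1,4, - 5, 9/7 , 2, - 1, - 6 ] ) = [ - 10,-9, - 6,- 6, - 6,  -  5.32, - 5,-5, - 2, - 1,- 1, 1,9/7, 1.78 , 2, 2, 3,  4, 8]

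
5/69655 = 1/13931 = 0.00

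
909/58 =15 + 39/58=15.67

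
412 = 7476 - 7064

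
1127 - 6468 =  - 5341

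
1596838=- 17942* ( - 89)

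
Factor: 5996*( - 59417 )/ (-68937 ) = 356264332/68937 = 2^2*3^( - 1 )*11^( - 1 ) * 1499^1*2089^( - 1 )*59417^1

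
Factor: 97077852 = 2^2*3^4  *299623^1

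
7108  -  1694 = 5414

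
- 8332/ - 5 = 1666 + 2/5=1666.40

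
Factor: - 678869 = -31^1 * 61^1*359^1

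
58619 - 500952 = - 442333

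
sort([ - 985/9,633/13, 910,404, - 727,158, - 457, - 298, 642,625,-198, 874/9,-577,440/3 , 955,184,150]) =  [ - 727, - 577,  -  457, - 298, - 198,  -  985/9,633/13, 874/9,440/3,150,158,184, 404,625,642,910, 955 ]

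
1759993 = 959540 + 800453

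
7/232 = 7/232 = 0.03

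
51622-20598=31024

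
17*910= 15470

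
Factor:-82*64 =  - 2^7*41^1 = -5248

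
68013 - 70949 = -2936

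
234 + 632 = 866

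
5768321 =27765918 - 21997597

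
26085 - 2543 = 23542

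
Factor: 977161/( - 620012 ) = -2^( - 2)*53^1*103^1*179^1*155003^(-1 ) 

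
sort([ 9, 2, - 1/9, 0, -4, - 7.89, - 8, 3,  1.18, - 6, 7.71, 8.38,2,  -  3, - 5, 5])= [ - 8,-7.89, - 6 , - 5, - 4, - 3, - 1/9, 0, 1.18 , 2,2, 3,5, 7.71, 8.38, 9] 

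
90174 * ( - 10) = -901740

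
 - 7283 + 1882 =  - 5401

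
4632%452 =112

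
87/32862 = 29/10954 = 0.00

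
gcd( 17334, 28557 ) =9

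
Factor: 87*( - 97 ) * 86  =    -  725754 =-2^1*3^1* 29^1*43^1*97^1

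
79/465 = 79/465 = 0.17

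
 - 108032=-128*844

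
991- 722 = 269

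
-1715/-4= 1715/4= 428.75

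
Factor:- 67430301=-3^1 * 31^1*725057^1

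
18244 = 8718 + 9526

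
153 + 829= 982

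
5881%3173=2708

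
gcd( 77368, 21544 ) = 8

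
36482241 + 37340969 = 73823210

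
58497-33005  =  25492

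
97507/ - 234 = -97507/234= -  416.70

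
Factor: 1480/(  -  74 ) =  - 2^2*5^1 = - 20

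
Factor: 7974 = 2^1*3^2* 443^1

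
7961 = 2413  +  5548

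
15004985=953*15745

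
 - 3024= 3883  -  6907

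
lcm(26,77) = 2002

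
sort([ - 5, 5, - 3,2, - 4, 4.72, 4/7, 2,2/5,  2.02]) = [ - 5,  -  4,- 3, 2/5, 4/7,2,2,2.02, 4.72 , 5 ] 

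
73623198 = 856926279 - 783303081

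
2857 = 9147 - 6290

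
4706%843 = 491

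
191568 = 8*23946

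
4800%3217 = 1583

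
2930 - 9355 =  - 6425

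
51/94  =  51/94 = 0.54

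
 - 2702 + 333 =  - 2369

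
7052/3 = 2350 + 2/3 = 2350.67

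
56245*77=4330865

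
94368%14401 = 7962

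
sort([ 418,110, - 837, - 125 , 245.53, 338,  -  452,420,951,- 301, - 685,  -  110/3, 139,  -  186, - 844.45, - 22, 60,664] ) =[ - 844.45, - 837,- 685 , - 452,-301, -186,-125,-110/3, - 22, 60, 110,139, 245.53,338, 418, 420,664, 951 ] 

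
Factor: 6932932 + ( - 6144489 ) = 788443  =  17^1*19^1*2441^1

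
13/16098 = 13/16098 = 0.00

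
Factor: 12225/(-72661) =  - 3^1*5^2 * 163^1*72661^ ( - 1)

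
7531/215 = 7531/215 = 35.03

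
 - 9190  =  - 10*919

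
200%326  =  200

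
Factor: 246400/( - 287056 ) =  - 2^3*5^2*233^( - 1 ) = - 200/233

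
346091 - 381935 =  -35844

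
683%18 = 17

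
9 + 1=10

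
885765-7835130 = - 6949365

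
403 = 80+323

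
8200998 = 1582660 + 6618338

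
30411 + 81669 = 112080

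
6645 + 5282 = 11927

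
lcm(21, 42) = 42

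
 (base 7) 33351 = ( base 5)232130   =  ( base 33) 7O0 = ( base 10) 8415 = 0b10000011011111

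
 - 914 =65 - 979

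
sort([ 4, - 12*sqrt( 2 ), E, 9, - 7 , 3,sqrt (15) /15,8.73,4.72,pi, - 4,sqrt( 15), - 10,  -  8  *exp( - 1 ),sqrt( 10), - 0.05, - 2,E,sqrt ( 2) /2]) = [ - 12 * sqrt(2), - 10, - 7 , - 4,-8*exp( - 1 ),-2, - 0.05,sqrt ( 15 )/15, sqrt (2 )/2, E, E, 3,pi, sqrt( 10),sqrt (15),4,  4.72, 8.73 , 9]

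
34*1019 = 34646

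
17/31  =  17/31 =0.55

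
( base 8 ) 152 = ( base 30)3G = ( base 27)3P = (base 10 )106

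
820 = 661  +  159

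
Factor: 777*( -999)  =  - 776223 = - 3^4*7^1*37^2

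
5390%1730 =200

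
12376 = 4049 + 8327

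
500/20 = 25 =25.00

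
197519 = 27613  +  169906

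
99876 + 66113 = 165989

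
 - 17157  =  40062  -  57219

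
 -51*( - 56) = 2856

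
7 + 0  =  7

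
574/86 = 287/43  =  6.67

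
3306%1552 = 202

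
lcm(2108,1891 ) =128588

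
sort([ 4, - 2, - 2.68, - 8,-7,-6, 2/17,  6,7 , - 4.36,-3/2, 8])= [ - 8, - 7, - 6,-4.36, - 2.68 , - 2,- 3/2,2/17,  4, 6,7,  8 ] 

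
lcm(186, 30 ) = 930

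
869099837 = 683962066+185137771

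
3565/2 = 3565/2 = 1782.50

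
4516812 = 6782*666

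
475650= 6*79275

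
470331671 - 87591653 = 382740018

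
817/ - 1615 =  - 43/85 =- 0.51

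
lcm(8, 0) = 0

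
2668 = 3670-1002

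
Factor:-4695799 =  - 4695799^1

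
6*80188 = 481128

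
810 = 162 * 5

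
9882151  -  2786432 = 7095719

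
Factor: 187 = 11^1*17^1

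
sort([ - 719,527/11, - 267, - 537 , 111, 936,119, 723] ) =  [ - 719, - 537, - 267, 527/11, 111, 119 , 723, 936 ] 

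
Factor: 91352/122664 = 3^(-1)*269^(-1)*601^1 = 601/807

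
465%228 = 9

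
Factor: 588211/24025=5^ (- 2)*13^1*31^( - 2)*45247^1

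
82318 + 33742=116060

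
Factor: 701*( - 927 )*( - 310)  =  201446370 = 2^1*3^2*5^1*31^1* 103^1*701^1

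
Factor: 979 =11^1*89^1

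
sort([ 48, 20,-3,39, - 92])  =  [ - 92 , - 3,  20, 39, 48]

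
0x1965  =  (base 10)6501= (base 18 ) 1213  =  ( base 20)G51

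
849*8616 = 7314984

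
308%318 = 308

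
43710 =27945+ 15765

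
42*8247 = 346374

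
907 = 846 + 61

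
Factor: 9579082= 2^1*4789541^1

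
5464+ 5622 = 11086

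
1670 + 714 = 2384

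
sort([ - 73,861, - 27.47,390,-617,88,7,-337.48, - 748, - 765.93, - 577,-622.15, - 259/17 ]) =[ - 765.93, - 748,  -  622.15, - 617, - 577, - 337.48,-73,  -  27.47, - 259/17, 7,88,  390,861 ]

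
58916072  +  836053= 59752125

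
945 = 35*27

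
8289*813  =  6738957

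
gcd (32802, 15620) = 1562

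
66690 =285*234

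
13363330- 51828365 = - 38465035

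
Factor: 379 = 379^1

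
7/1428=1/204 = 0.00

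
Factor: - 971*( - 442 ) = 429182= 2^1*13^1*17^1*971^1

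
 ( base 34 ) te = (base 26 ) 1cc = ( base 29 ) 15E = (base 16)3E8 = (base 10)1000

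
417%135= 12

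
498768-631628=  - 132860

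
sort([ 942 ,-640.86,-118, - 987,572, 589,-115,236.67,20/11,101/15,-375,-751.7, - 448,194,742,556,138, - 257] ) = [  -  987, - 751.7,-640.86, - 448, - 375 , - 257, - 118,  -  115, 20/11,  101/15, 138,194,236.67,  556,572,  589, 742,942 ] 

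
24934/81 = 307+67/81 = 307.83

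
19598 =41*478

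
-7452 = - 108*69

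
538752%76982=76860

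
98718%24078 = 2406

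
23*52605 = 1209915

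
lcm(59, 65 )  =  3835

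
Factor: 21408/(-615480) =-4/115 = - 2^2*5^( - 1)*23^(-1) 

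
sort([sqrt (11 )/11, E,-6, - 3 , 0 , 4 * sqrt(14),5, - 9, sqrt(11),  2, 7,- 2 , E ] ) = [ - 9, - 6, - 3, - 2,0, sqrt ( 11)/11, 2, E, E, sqrt (11),5, 7,4*sqrt( 14) ]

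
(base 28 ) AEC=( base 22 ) H0G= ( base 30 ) 94o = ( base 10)8244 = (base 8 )20064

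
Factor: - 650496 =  - 2^8*3^1*7^1*11^2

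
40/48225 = 8/9645 = 0.00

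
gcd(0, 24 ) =24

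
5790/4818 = 1+162/803 = 1.20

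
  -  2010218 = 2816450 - 4826668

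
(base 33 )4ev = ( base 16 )12F1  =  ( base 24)8A1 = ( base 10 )4849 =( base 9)6577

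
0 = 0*808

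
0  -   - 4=4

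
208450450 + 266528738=474979188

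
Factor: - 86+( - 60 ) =-2^1*73^1 =- 146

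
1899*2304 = 4375296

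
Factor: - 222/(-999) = 2/9= 2^1*3^ ( - 2)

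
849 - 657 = 192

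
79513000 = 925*85960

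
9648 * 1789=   17260272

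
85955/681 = 126+149/681 = 126.22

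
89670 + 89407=179077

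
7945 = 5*1589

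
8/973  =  8/973 = 0.01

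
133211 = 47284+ 85927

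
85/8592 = 85/8592 = 0.01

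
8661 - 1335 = 7326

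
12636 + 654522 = 667158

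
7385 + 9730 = 17115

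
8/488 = 1/61 = 0.02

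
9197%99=89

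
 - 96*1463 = -140448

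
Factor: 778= 2^1 * 389^1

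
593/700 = 593/700 = 0.85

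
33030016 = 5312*6218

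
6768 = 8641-1873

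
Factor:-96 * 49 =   -  4704 = - 2^5* 3^1*7^2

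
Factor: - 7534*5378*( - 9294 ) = 2^3*3^1*1549^1*2689^1 * 3767^1 = 376572916488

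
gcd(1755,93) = 3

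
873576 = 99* 8824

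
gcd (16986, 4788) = 114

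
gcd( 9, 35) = 1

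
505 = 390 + 115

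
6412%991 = 466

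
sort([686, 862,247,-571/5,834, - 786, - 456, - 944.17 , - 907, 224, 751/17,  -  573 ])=[ - 944.17, - 907 ,  -  786 , - 573, - 456,- 571/5,751/17, 224,247,686, 834, 862] 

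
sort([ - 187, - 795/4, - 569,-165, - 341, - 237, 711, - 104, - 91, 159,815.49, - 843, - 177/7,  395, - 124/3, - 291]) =[ - 843, - 569, - 341,  -  291, - 237, - 795/4, - 187, - 165, - 104,-91, - 124/3, - 177/7,159, 395, 711, 815.49]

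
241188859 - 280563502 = -39374643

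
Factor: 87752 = 2^3*7^1*1567^1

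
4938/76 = 64 + 37/38 = 64.97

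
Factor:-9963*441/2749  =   - 3^7*7^2 * 41^1*2749^( - 1) = -4393683/2749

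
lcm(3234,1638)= 126126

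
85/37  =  2  +  11/37 = 2.30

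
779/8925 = 779/8925= 0.09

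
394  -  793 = -399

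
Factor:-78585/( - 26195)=3^1 = 3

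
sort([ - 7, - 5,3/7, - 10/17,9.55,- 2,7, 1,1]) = [ - 7, - 5,-2, - 10/17, 3/7, 1, 1,7, 9.55]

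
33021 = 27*1223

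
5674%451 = 262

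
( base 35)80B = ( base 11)740A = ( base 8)23123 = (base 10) 9811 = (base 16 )2653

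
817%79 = 27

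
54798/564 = 9133/94=97.16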